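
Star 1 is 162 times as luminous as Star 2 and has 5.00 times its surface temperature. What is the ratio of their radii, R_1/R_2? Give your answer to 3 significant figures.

L ∝ R²T⁴ gives R ∝ √L / T², so
R_1/R_2 = √(162) / (5.00)² = 12.73 / 25.00 = 0.5091.

0.509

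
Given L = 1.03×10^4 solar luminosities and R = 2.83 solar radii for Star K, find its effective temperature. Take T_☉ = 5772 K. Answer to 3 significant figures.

T/T_☉ = (L/L_☉)^(1/4) / (R/R_☉)^(1/2)
T = 5772 × (1.03×10^4)^(1/4) / √(2.83) = 5772 × 10.07 / 1.682 = 3.457×10^4 K.

3.46×10^4 K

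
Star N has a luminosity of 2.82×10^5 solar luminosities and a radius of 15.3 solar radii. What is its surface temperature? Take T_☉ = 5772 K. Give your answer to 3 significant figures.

T/T_☉ = (L/L_☉)^(1/4) / (R/R_☉)^(1/2)
T = 5772 × (2.82×10^5)^(1/4) / √(15.3) = 5772 × 23.04 / 3.912 = 3.401×10^4 K.

3.40×10^4 K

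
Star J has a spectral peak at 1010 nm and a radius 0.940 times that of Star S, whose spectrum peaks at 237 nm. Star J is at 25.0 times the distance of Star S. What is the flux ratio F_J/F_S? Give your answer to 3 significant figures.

Wien's law: T_J/T_S = λ_S/λ_J = 237/1010 = 0.2347.
L_J/L_S = (R_J/R_S)²(T_J/T_S)⁴ = (0.940)²(0.2347)⁴ = 0.002679.
F_J/F_S = (L_J/L_S)/(d_J/d_S)² = 0.002679/(25.0)² = 4.286×10^-6.

4.29×10^-6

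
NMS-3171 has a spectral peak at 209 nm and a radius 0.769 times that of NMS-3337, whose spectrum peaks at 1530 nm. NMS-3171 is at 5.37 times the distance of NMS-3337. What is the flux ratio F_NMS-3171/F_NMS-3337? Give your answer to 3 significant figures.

58.9

Wien's law: T_NMS-3171/T_NMS-3337 = λ_NMS-3337/λ_NMS-3171 = 1530/209 = 7.321.
L_NMS-3171/L_NMS-3337 = (R_NMS-3171/R_NMS-3337)²(T_NMS-3171/T_NMS-3337)⁴ = (0.769)²(7.321)⁴ = 1698.
F_NMS-3171/F_NMS-3337 = (L_NMS-3171/L_NMS-3337)/(d_NMS-3171/d_NMS-3337)² = 1698/(5.37)² = 58.90.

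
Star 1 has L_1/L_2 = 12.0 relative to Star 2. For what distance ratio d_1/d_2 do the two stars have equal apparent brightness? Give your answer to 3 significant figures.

3.46

Equal flux requires L_1/d_1² = L_2/d_2², so d_1/d_2 = √(L_1/L_2)
= √(12.0) = 3.464.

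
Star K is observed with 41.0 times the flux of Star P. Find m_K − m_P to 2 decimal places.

m_K − m_P = −2.5 log₁₀(F_K/F_P) = −2.5 log₁₀(41.0) = −2.5 × (1.613) = -4.032.

-4.03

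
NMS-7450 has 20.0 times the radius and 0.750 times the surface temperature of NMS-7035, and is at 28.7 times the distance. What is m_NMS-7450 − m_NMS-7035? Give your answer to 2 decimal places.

2.03

L_NMS-7450/L_NMS-7035 = (20.0)²(0.750)⁴ = 126.6.
F_NMS-7450/F_NMS-7035 = (L_NMS-7450/L_NMS-7035)/(d_NMS-7450/d_NMS-7035)² = 126.6/823.7 = 0.1537.
m_NMS-7450 − m_NMS-7035 = −2.5 log₁₀(0.1537) = 2.03.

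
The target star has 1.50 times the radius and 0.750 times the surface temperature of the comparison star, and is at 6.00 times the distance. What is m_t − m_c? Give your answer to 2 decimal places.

L_t/L_c = (1.50)²(0.750)⁴ = 0.7119.
F_t/F_c = (L_t/L_c)/(d_t/d_c)² = 0.7119/36.00 = 0.01978.
m_t − m_c = −2.5 log₁₀(0.01978) = 4.26.

4.26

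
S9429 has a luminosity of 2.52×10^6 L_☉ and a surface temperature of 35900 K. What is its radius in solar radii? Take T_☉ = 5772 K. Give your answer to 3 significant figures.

41.0 solar radii

R/R_☉ = √(L/L_☉) / (T/T_☉)² = √(2.52×10^6) / (6.220)²
       = 1587 / 38.68 = 41.04.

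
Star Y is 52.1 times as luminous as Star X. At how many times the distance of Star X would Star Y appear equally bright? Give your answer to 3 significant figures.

7.22

Equal flux requires L_Y/d_Y² = L_X/d_X², so d_Y/d_X = √(L_Y/L_X)
= √(52.1) = 7.218.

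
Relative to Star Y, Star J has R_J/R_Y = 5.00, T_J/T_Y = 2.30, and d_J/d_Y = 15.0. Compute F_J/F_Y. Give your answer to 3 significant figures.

L_J/L_Y = (R_J/R_Y)²(T_J/T_Y)⁴ = (5.00)² × (2.30)⁴ = 699.6.
F_J/F_Y = (L_J/L_Y)/(d_J/d_Y)² = 699.6 / (15.0)² = 3.109.

3.11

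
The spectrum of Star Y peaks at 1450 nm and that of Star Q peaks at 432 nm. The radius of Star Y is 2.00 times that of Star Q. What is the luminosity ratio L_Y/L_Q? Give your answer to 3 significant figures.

0.0315

Wien's law gives T ∝ 1/λ_max, so T_Y/T_Q = λ_Q/λ_Y = 432/1450 = 0.2979.
Then L ∝ R²T⁴ gives L_Y/L_Q = (2.00)² × (0.2979)⁴ = 4.000 × 0.007879 = 0.03152.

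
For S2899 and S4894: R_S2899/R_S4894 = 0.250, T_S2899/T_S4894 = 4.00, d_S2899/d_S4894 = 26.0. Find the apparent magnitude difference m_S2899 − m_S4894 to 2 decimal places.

L_S2899/L_S4894 = (0.250)²(4.00)⁴ = 16.00.
F_S2899/F_S4894 = (L_S2899/L_S4894)/(d_S2899/d_S4894)² = 16.00/676.0 = 0.02367.
m_S2899 − m_S4894 = −2.5 log₁₀(0.02367) = 4.06.

4.06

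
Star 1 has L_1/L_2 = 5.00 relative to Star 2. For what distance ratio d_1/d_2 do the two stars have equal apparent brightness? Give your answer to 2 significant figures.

2.2

Equal flux requires L_1/d_1² = L_2/d_2², so d_1/d_2 = √(L_1/L_2)
= √(5.00) = 2.236.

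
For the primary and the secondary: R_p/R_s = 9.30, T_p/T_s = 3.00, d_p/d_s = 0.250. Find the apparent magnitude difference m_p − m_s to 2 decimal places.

L_p/L_s = (9.30)²(3.00)⁴ = 7006.
F_p/F_s = (L_p/L_s)/(d_p/d_s)² = 7006/0.06250 = 1.121×10^5.
m_p − m_s = −2.5 log₁₀(1.121×10^5) = -12.62.

-12.62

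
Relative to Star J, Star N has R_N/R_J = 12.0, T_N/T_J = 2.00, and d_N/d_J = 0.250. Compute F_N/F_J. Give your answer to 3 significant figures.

3.69×10^4

L_N/L_J = (R_N/R_J)²(T_N/T_J)⁴ = (12.0)² × (2.00)⁴ = 2304.
F_N/F_J = (L_N/L_J)/(d_N/d_J)² = 2304 / (0.250)² = 3.686×10^4.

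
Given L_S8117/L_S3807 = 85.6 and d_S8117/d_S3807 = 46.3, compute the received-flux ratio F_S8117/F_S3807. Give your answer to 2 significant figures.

F = L/(4πd²), so F_S8117/F_S3807 = (L_S8117/L_S3807) / (d_S8117/d_S3807)²
= 85.6 / (46.3)² = 85.6 / 2144 = 0.03993.

0.040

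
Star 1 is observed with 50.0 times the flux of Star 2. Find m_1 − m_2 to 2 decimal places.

m_1 − m_2 = −2.5 log₁₀(F_1/F_2) = −2.5 log₁₀(50.0) = −2.5 × (1.699) = -4.247.

-4.25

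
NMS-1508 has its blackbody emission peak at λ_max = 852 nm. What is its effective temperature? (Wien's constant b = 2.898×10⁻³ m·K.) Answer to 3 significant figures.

3.40×10^3 K

T = b/λ_max = 2.898×10⁻³ / (852×10⁻⁹) = 3401 K.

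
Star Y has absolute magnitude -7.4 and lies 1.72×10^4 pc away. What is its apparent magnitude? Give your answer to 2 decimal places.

8.78

m = M + 5 log₁₀(d/10 pc) = -7.4 + 5 log₁₀(1.72×10^4/10)
  = -7.4 + 5 × 3.236 = -7.4 + 16.18 = 8.78.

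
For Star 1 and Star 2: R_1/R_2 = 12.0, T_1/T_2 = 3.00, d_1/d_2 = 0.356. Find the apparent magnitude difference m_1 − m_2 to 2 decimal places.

-12.41

L_1/L_2 = (12.0)²(3.00)⁴ = 1.166×10^4.
F_1/F_2 = (L_1/L_2)/(d_1/d_2)² = 1.166×10^4/0.1267 = 9.203×10^4.
m_1 − m_2 = −2.5 log₁₀(9.203×10^4) = -12.41.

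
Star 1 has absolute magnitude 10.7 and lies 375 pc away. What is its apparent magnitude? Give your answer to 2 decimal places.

m = M + 5 log₁₀(d/10 pc) = 10.7 + 5 log₁₀(375/10)
  = 10.7 + 5 × 1.574 = 10.7 + 7.87 = 18.57.

18.57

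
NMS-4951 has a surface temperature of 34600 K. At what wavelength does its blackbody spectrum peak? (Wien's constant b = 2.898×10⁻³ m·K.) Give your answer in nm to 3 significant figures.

λ_max = b/T = 2.898×10⁻³ / 34600 = 8.38×10^-8 m = 83.76 nm.

83.8 nm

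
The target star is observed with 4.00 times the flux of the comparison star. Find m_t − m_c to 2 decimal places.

m_t − m_c = −2.5 log₁₀(F_t/F_c) = −2.5 log₁₀(4.00) = −2.5 × (0.602) = -1.505.

-1.51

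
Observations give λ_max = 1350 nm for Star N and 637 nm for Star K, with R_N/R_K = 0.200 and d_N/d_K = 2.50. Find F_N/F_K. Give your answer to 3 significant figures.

Wien's law: T_N/T_K = λ_K/λ_N = 637/1350 = 0.4719.
L_N/L_K = (R_N/R_K)²(T_N/T_K)⁴ = (0.200)²(0.4719)⁴ = 0.001983.
F_N/F_K = (L_N/L_K)/(d_N/d_K)² = 0.001983/(2.50)² = 3.173×10^-4.

3.17×10^-4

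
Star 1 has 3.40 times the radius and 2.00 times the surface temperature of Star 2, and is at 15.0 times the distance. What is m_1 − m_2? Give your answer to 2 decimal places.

0.21

L_1/L_2 = (3.40)²(2.00)⁴ = 185.0.
F_1/F_2 = (L_1/L_2)/(d_1/d_2)² = 185.0/225.0 = 0.8220.
m_1 − m_2 = −2.5 log₁₀(0.8220) = 0.21.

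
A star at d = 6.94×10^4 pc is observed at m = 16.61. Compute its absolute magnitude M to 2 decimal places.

-2.60

M = m − 5 log₁₀(d/10 pc) = 16.61 − 5 log₁₀(6.94×10^4/10)
  = 16.61 − 5 × 3.841 = 16.61 − 19.21 = -2.60.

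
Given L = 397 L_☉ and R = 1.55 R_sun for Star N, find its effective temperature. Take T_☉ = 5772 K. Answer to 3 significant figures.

2.07×10^4 K

T/T_☉ = (L/L_☉)^(1/4) / (R/R_☉)^(1/2)
T = 5772 × (397)^(1/4) / √(1.55) = 5772 × 4.464 / 1.245 = 2.069×10^4 K.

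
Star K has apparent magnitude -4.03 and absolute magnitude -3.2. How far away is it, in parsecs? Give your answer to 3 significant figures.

6.82 pc

m − M = 5 log₁₀(d/10 pc)
-4.03 − (-3.2) = -0.83 = 5 log₁₀(d/10)
d = 10 × 10^(-0.83/5) = 10 × 10^-0.166 = 6.823 pc.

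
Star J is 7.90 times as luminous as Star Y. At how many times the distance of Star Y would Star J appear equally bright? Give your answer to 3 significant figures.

Equal flux requires L_J/d_J² = L_Y/d_Y², so d_J/d_Y = √(L_J/L_Y)
= √(7.90) = 2.811.

2.81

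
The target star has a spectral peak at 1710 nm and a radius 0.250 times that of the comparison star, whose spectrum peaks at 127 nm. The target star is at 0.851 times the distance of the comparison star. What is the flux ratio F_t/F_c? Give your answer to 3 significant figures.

Wien's law: T_t/T_c = λ_c/λ_t = 127/1710 = 0.07427.
L_t/L_c = (R_t/R_c)²(T_t/T_c)⁴ = (0.250)²(0.07427)⁴ = 1.902×10^-6.
F_t/F_c = (L_t/L_c)/(d_t/d_c)² = 1.902×10^-6/(0.851)² = 2.626×10^-6.

2.63×10^-6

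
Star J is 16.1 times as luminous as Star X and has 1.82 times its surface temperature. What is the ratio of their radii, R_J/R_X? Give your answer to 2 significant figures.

L ∝ R²T⁴ gives R ∝ √L / T², so
R_J/R_X = √(16.1) / (1.82)² = 4.012 / 3.312 = 1.211.

1.2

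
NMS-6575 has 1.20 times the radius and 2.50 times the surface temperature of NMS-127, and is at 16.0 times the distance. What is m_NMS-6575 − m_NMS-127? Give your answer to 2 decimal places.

1.65

L_NMS-6575/L_NMS-127 = (1.20)²(2.50)⁴ = 56.25.
F_NMS-6575/F_NMS-127 = (L_NMS-6575/L_NMS-127)/(d_NMS-6575/d_NMS-127)² = 56.25/256.0 = 0.2197.
m_NMS-6575 − m_NMS-127 = −2.5 log₁₀(0.2197) = 1.65.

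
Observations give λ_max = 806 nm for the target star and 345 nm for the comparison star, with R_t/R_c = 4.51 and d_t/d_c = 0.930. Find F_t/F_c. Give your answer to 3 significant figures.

0.789

Wien's law: T_t/T_c = λ_c/λ_t = 345/806 = 0.4280.
L_t/L_c = (R_t/R_c)²(T_t/T_c)⁴ = (4.51)²(0.4280)⁴ = 0.6828.
F_t/F_c = (L_t/L_c)/(d_t/d_c)² = 0.6828/(0.930)² = 0.7894.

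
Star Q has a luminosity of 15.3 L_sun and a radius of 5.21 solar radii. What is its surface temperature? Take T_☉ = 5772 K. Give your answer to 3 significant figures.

T/T_☉ = (L/L_☉)^(1/4) / (R/R_☉)^(1/2)
T = 5772 × (15.3)^(1/4) / √(5.21) = 5772 × 1.978 / 2.283 = 5001 K.

5.00×10^3 K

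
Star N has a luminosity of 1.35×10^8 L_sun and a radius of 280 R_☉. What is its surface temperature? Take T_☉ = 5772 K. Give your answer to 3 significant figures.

T/T_☉ = (L/L_☉)^(1/4) / (R/R_☉)^(1/2)
T = 5772 × (1.35×10^8)^(1/4) / √(280) = 5772 × 107.8 / 16.73 = 3.718×10^4 K.

3.72×10^4 K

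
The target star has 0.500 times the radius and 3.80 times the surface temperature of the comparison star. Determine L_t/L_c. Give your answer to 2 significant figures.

52

From the Stefan–Boltzmann law, L ∝ R²T⁴, so
L_t/L_c = (R_t/R_c)² (T_t/T_c)⁴ = (0.500)² × (3.80)⁴ = 0.2500 × 208.5 = 52.13.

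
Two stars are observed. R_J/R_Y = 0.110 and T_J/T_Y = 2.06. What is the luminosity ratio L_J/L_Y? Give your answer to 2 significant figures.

From the Stefan–Boltzmann law, L ∝ R²T⁴, so
L_J/L_Y = (R_J/R_Y)² (T_J/T_Y)⁴ = (0.110)² × (2.06)⁴ = 0.01210 × 18.01 = 0.2179.

0.22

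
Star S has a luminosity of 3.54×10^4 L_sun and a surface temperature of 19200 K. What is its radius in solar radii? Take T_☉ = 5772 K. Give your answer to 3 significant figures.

17.0 solar radii

R/R_☉ = √(L/L_☉) / (T/T_☉)² = √(3.54×10^4) / (3.326)²
       = 188.1 / 11.06 = 17.00.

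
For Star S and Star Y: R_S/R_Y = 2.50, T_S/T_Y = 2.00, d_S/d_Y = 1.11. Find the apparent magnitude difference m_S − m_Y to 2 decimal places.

-4.77

L_S/L_Y = (2.50)²(2.00)⁴ = 100.0.
F_S/F_Y = (L_S/L_Y)/(d_S/d_Y)² = 100.0/1.232 = 81.16.
m_S − m_Y = −2.5 log₁₀(81.16) = -4.77.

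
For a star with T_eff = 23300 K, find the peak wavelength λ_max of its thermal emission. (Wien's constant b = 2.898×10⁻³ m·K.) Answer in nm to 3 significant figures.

124 nm

λ_max = b/T = 2.898×10⁻³ / 23300 = 1.24×10^-7 m = 124.4 nm.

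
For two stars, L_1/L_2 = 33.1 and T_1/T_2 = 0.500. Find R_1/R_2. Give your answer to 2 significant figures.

L ∝ R²T⁴ gives R ∝ √L / T², so
R_1/R_2 = √(33.1) / (0.500)² = 5.753 / 0.2500 = 23.01.

23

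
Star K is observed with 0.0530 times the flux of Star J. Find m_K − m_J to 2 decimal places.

m_K − m_J = −2.5 log₁₀(F_K/F_J) = −2.5 log₁₀(0.0530) = −2.5 × (-1.276) = 3.189.

3.19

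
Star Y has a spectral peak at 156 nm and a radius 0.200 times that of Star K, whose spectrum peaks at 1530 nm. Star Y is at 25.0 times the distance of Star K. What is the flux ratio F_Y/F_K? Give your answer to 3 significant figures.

0.592

Wien's law: T_Y/T_K = λ_K/λ_Y = 1530/156 = 9.808.
L_Y/L_K = (R_Y/R_K)²(T_Y/T_K)⁴ = (0.200)²(9.808)⁴ = 370.1.
F_Y/F_K = (L_Y/L_K)/(d_Y/d_K)² = 370.1/(25.0)² = 0.5922.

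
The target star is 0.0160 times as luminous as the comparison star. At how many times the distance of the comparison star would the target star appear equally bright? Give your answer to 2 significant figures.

Equal flux requires L_t/d_t² = L_c/d_c², so d_t/d_c = √(L_t/L_c)
= √(0.0160) = 0.1265.

0.13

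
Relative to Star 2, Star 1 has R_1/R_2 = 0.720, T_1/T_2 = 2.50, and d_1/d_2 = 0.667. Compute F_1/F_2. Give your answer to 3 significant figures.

L_1/L_2 = (R_1/R_2)²(T_1/T_2)⁴ = (0.720)² × (2.50)⁴ = 20.25.
F_1/F_2 = (L_1/L_2)/(d_1/d_2)² = 20.25 / (0.667)² = 45.52.

45.5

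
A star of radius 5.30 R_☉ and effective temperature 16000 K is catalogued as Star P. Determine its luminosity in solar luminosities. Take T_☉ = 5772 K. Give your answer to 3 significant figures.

L/L_☉ = (R/R_☉)² (T/T_☉)⁴ = (5.30)² × (16000/5772)⁴
       = 28.09 × (2.772)⁴ = 28.09 × 59.04 = 1659.

1.66×10^3 solar luminosities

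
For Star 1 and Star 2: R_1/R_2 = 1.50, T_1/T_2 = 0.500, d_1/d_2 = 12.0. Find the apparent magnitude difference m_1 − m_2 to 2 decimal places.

7.53

L_1/L_2 = (1.50)²(0.500)⁴ = 0.1406.
F_1/F_2 = (L_1/L_2)/(d_1/d_2)² = 0.1406/144.0 = 9.766×10^-4.
m_1 − m_2 = −2.5 log₁₀(9.766×10^-4) = 7.53.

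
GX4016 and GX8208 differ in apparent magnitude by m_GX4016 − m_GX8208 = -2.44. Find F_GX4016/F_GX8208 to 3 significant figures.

9.46

F_GX4016/F_GX8208 = 10^(−(m_GX4016 − m_GX8208)/2.5) = 10^(2.44/2.5) = 10^0.976 = 9.462.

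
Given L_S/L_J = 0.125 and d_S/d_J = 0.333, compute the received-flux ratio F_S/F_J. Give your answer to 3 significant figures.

1.13

F = L/(4πd²), so F_S/F_J = (L_S/L_J) / (d_S/d_J)²
= 0.125 / (0.333)² = 0.125 / 0.1109 = 1.127.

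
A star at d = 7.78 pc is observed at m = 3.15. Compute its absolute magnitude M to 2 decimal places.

M = m − 5 log₁₀(d/10 pc) = 3.15 − 5 log₁₀(7.78/10)
  = 3.15 − 5 × -0.109 = 3.15 − -0.55 = 3.70.

3.70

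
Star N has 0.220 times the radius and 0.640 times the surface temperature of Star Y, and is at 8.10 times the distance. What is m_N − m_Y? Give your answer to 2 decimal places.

L_N/L_Y = (0.220)²(0.640)⁴ = 0.008120.
F_N/F_Y = (L_N/L_Y)/(d_N/d_Y)² = 0.008120/65.61 = 1.238×10^-4.
m_N − m_Y = −2.5 log₁₀(1.238×10^-4) = 9.77.

9.77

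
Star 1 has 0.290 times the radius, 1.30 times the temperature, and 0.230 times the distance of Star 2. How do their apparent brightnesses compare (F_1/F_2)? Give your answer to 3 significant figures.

4.54

L_1/L_2 = (R_1/R_2)²(T_1/T_2)⁴ = (0.290)² × (1.30)⁴ = 0.2402.
F_1/F_2 = (L_1/L_2)/(d_1/d_2)² = 0.2402 / (0.230)² = 4.541.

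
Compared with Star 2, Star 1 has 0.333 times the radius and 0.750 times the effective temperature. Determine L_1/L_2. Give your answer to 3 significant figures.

From the Stefan–Boltzmann law, L ∝ R²T⁴, so
L_1/L_2 = (R_1/R_2)² (T_1/T_2)⁴ = (0.333)² × (0.750)⁴ = 0.1109 × 0.3164 = 0.03509.

0.0351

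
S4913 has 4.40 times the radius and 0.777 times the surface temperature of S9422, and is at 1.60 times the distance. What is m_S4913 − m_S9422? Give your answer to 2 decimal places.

-1.10

L_S4913/L_S9422 = (4.40)²(0.777)⁴ = 7.057.
F_S4913/F_S9422 = (L_S4913/L_S9422)/(d_S4913/d_S9422)² = 7.057/2.560 = 2.756.
m_S4913 − m_S9422 = −2.5 log₁₀(2.756) = -1.10.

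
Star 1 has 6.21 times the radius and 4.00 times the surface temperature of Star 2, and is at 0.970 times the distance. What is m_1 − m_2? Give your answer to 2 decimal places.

L_1/L_2 = (6.21)²(4.00)⁴ = 9872.
F_1/F_2 = (L_1/L_2)/(d_1/d_2)² = 9872/0.9409 = 1.049×10^4.
m_1 − m_2 = −2.5 log₁₀(1.049×10^4) = -10.05.

-10.05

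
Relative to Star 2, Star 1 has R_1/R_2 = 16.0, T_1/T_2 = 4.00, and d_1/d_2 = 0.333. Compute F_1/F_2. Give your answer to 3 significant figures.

L_1/L_2 = (R_1/R_2)²(T_1/T_2)⁴ = (16.0)² × (4.00)⁴ = 6.554×10^4.
F_1/F_2 = (L_1/L_2)/(d_1/d_2)² = 6.554×10^4 / (0.333)² = 5.910×10^5.

5.91×10^5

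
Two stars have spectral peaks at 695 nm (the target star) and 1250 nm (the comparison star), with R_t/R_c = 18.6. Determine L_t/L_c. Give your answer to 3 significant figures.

3.62×10^3

Wien's law gives T ∝ 1/λ_max, so T_t/T_c = λ_c/λ_t = 1250/695 = 1.799.
Then L ∝ R²T⁴ gives L_t/L_c = (18.6)² × (1.799)⁴ = 346.0 × 10.46 = 3620.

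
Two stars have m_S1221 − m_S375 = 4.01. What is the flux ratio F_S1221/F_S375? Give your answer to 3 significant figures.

F_S1221/F_S375 = 10^(−(m_S1221 − m_S375)/2.5) = 10^(-4.01/2.5) = 10^-1.604 = 0.02489.

0.0249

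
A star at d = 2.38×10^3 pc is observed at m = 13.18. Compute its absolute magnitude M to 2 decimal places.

M = m − 5 log₁₀(d/10 pc) = 13.18 − 5 log₁₀(2.38×10^3/10)
  = 13.18 − 5 × 2.377 = 13.18 − 11.88 = 1.30.

1.30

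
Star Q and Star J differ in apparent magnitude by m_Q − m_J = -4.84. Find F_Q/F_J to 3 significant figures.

86.3

F_Q/F_J = 10^(−(m_Q − m_J)/2.5) = 10^(4.84/2.5) = 10^1.936 = 86.30.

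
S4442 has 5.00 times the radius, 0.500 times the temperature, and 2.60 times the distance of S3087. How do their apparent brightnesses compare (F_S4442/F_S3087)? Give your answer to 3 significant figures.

L_S4442/L_S3087 = (R_S4442/R_S3087)²(T_S4442/T_S3087)⁴ = (5.00)² × (0.500)⁴ = 1.562.
F_S4442/F_S3087 = (L_S4442/L_S3087)/(d_S4442/d_S3087)² = 1.562 / (2.60)² = 0.2311.

0.231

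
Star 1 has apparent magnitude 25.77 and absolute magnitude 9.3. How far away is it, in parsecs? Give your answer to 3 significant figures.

1.97×10^4 pc

m − M = 5 log₁₀(d/10 pc)
25.77 − (9.3) = 16.47 = 5 log₁₀(d/10)
d = 10 × 10^(16.47/5) = 10 × 10^3.294 = 1.968×10^4 pc.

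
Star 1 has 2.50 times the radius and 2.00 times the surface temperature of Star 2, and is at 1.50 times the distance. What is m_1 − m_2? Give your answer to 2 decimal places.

L_1/L_2 = (2.50)²(2.00)⁴ = 100.0.
F_1/F_2 = (L_1/L_2)/(d_1/d_2)² = 100.0/2.250 = 44.44.
m_1 − m_2 = −2.5 log₁₀(44.44) = -4.12.

-4.12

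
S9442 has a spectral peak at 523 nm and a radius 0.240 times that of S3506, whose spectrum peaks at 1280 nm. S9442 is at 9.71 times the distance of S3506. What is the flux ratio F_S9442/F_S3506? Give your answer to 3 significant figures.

Wien's law: T_S9442/T_S3506 = λ_S3506/λ_S9442 = 1280/523 = 2.447.
L_S9442/L_S3506 = (R_S9442/R_S3506)²(T_S9442/T_S3506)⁴ = (0.240)²(2.447)⁴ = 2.067.
F_S9442/F_S3506 = (L_S9442/L_S3506)/(d_S9442/d_S3506)² = 2.067/(9.71)² = 0.02192.

0.0219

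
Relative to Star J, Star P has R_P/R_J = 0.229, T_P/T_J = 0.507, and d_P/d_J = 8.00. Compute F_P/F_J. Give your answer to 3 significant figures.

L_P/L_J = (R_P/R_J)²(T_P/T_J)⁴ = (0.229)² × (0.507)⁴ = 0.003465.
F_P/F_J = (L_P/L_J)/(d_P/d_J)² = 0.003465 / (8.00)² = 5.414×10^-5.

5.41×10^-5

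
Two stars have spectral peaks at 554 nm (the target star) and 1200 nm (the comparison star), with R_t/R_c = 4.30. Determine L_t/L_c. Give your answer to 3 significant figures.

Wien's law gives T ∝ 1/λ_max, so T_t/T_c = λ_c/λ_t = 1200/554 = 2.166.
Then L ∝ R²T⁴ gives L_t/L_c = (4.30)² × (2.166)⁴ = 18.49 × 22.01 = 407.0.

407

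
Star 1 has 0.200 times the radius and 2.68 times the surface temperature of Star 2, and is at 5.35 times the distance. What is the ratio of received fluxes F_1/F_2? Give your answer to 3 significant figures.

L_1/L_2 = (R_1/R_2)²(T_1/T_2)⁴ = (0.200)² × (2.68)⁴ = 2.063.
F_1/F_2 = (L_1/L_2)/(d_1/d_2)² = 2.063 / (5.35)² = 0.07209.

0.0721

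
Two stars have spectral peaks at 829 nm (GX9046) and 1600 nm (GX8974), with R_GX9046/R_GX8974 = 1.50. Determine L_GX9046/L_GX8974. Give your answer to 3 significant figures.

31.2

Wien's law gives T ∝ 1/λ_max, so T_GX9046/T_GX8974 = λ_GX8974/λ_GX9046 = 1600/829 = 1.930.
Then L ∝ R²T⁴ gives L_GX9046/L_GX8974 = (1.50)² × (1.930)⁴ = 2.250 × 13.88 = 31.22.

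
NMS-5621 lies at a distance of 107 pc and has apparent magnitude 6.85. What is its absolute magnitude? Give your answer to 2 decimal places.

1.70

M = m − 5 log₁₀(d/10 pc) = 6.85 − 5 log₁₀(107/10)
  = 6.85 − 5 × 1.029 = 6.85 − 5.15 = 1.70.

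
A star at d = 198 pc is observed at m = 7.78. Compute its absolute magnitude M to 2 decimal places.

M = m − 5 log₁₀(d/10 pc) = 7.78 − 5 log₁₀(198/10)
  = 7.78 − 5 × 1.297 = 7.78 − 6.48 = 1.30.

1.30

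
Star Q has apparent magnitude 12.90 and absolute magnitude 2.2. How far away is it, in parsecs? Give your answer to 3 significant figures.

1.38×10^3 pc

m − M = 5 log₁₀(d/10 pc)
12.90 − (2.2) = 10.70 = 5 log₁₀(d/10)
d = 10 × 10^(10.70/5) = 10 × 10^2.140 = 1380 pc.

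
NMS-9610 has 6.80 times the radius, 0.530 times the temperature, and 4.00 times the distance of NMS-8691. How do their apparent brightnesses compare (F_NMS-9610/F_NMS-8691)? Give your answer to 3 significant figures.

0.228

L_NMS-9610/L_NMS-8691 = (R_NMS-9610/R_NMS-8691)²(T_NMS-9610/T_NMS-8691)⁴ = (6.80)² × (0.530)⁴ = 3.649.
F_NMS-9610/F_NMS-8691 = (L_NMS-9610/L_NMS-8691)/(d_NMS-9610/d_NMS-8691)² = 3.649 / (4.00)² = 0.2280.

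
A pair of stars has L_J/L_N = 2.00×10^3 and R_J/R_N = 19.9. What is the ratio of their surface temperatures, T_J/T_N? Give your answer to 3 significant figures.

L ∝ R²T⁴ gives T ∝ (L/R²)^(1/4), so
T_J/T_N = (2.00×10^3 / 19.9²)^(1/4) = (5.050)^(1/4) = 1.499.

1.50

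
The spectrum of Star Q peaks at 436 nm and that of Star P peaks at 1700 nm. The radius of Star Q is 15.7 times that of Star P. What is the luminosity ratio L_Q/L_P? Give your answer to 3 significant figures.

Wien's law gives T ∝ 1/λ_max, so T_Q/T_P = λ_P/λ_Q = 1700/436 = 3.899.
Then L ∝ R²T⁴ gives L_Q/L_P = (15.7)² × (3.899)⁴ = 246.5 × 231.1 = 5.697×10^4.

5.70×10^4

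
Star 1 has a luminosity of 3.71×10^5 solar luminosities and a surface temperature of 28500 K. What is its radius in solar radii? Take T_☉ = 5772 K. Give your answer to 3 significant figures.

25.0 solar radii

R/R_☉ = √(L/L_☉) / (T/T_☉)² = √(3.71×10^5) / (4.938)²
       = 609.1 / 24.38 = 24.98.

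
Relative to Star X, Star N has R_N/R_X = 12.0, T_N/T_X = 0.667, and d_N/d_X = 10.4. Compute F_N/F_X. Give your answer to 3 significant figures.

L_N/L_X = (R_N/R_X)²(T_N/T_X)⁴ = (12.0)² × (0.667)⁴ = 28.50.
F_N/F_X = (L_N/L_X)/(d_N/d_X)² = 28.50 / (10.4)² = 0.2635.

0.264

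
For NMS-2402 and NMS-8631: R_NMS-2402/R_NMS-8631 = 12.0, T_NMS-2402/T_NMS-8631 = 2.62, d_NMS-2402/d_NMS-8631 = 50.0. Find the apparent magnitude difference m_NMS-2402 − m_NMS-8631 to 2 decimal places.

L_NMS-2402/L_NMS-8631 = (12.0)²(2.62)⁴ = 6785.
F_NMS-2402/F_NMS-8631 = (L_NMS-2402/L_NMS-8631)/(d_NMS-2402/d_NMS-8631)² = 6785/2500 = 2.714.
m_NMS-2402 − m_NMS-8631 = −2.5 log₁₀(2.714) = -1.08.

-1.08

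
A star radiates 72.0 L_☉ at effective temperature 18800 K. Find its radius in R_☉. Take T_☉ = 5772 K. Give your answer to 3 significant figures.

R/R_☉ = √(L/L_☉) / (T/T_☉)² = √(72.0) / (3.257)²
       = 8.485 / 10.61 = 0.7998.

0.800 R_☉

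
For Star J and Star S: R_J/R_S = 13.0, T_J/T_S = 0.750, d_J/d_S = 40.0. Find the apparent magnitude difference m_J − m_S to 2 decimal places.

L_J/L_S = (13.0)²(0.750)⁴ = 53.47.
F_J/F_S = (L_J/L_S)/(d_J/d_S)² = 53.47/1600 = 0.03342.
m_J − m_S = −2.5 log₁₀(0.03342) = 3.69.

3.69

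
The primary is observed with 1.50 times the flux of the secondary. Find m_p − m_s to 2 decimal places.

-0.44

m_p − m_s = −2.5 log₁₀(F_p/F_s) = −2.5 log₁₀(1.50) = −2.5 × (0.176) = -0.440.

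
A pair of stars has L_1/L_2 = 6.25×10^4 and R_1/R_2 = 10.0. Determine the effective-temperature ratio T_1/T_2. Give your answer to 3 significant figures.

5.00

L ∝ R²T⁴ gives T ∝ (L/R²)^(1/4), so
T_1/T_2 = (6.25×10^4 / 10.0²)^(1/4) = (625.0)^(1/4) = 5.000.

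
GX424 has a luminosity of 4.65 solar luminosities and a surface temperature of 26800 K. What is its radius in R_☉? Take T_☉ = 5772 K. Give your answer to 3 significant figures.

R/R_☉ = √(L/L_☉) / (T/T_☉)² = √(4.65) / (4.643)²
       = 2.156 / 21.56 = 0.1000.

0.100 R_☉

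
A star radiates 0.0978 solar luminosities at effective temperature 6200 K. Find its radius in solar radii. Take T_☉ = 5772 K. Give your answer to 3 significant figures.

R/R_☉ = √(L/L_☉) / (T/T_☉)² = √(0.0978) / (1.074)²
       = 0.3127 / 1.154 = 0.2710.

0.271 solar radii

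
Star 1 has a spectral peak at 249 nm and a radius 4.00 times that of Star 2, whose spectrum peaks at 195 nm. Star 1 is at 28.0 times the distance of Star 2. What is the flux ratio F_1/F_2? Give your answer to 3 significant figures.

Wien's law: T_1/T_2 = λ_2/λ_1 = 195/249 = 0.7831.
L_1/L_2 = (R_1/R_2)²(T_1/T_2)⁴ = (4.00)²(0.7831)⁴ = 6.018.
F_1/F_2 = (L_1/L_2)/(d_1/d_2)² = 6.018/(28.0)² = 0.007676.

0.00768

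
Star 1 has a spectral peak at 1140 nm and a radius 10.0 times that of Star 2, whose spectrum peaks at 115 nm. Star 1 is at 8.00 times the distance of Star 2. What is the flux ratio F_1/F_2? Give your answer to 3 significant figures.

1.62×10^-4

Wien's law: T_1/T_2 = λ_2/λ_1 = 115/1140 = 0.1009.
L_1/L_2 = (R_1/R_2)²(T_1/T_2)⁴ = (10.0)²(0.1009)⁴ = 0.01036.
F_1/F_2 = (L_1/L_2)/(d_1/d_2)² = 0.01036/(8.00)² = 1.618×10^-4.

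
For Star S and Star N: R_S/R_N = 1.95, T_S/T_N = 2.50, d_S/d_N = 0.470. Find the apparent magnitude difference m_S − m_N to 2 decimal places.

L_S/L_N = (1.95)²(2.50)⁴ = 148.5.
F_S/F_N = (L_S/L_N)/(d_S/d_N)² = 148.5/0.2209 = 672.4.
m_S − m_N = −2.5 log₁₀(672.4) = -7.07.

-7.07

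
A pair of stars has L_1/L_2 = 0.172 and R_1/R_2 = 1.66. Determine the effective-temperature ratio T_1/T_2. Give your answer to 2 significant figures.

0.50

L ∝ R²T⁴ gives T ∝ (L/R²)^(1/4), so
T_1/T_2 = (0.172 / 1.66²)^(1/4) = (0.06242)^(1/4) = 0.4998.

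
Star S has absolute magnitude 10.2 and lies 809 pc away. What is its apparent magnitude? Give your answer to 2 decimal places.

m = M + 5 log₁₀(d/10 pc) = 10.2 + 5 log₁₀(809/10)
  = 10.2 + 5 × 1.908 = 10.2 + 9.54 = 19.74.

19.74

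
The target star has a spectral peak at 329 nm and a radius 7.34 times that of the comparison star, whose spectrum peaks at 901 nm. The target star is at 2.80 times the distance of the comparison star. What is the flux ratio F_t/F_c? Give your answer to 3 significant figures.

387

Wien's law: T_t/T_c = λ_c/λ_t = 901/329 = 2.739.
L_t/L_c = (R_t/R_c)²(T_t/T_c)⁴ = (7.34)²(2.739)⁴ = 3030.
F_t/F_c = (L_t/L_c)/(d_t/d_c)² = 3030/(2.80)² = 386.5.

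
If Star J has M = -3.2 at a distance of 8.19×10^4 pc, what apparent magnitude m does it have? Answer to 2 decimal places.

16.37

m = M + 5 log₁₀(d/10 pc) = -3.2 + 5 log₁₀(8.19×10^4/10)
  = -3.2 + 5 × 3.913 = -3.2 + 19.57 = 16.37.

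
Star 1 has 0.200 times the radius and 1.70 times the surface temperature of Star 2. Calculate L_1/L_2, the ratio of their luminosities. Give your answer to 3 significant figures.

0.334

From the Stefan–Boltzmann law, L ∝ R²T⁴, so
L_1/L_2 = (R_1/R_2)² (T_1/T_2)⁴ = (0.200)² × (1.70)⁴ = 0.04000 × 8.352 = 0.3341.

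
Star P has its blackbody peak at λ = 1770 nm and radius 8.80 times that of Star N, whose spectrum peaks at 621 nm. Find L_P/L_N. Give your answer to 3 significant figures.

1.17

Wien's law gives T ∝ 1/λ_max, so T_P/T_N = λ_N/λ_P = 621/1770 = 0.3508.
Then L ∝ R²T⁴ gives L_P/L_N = (8.80)² × (0.3508)⁴ = 77.44 × 0.01515 = 1.173.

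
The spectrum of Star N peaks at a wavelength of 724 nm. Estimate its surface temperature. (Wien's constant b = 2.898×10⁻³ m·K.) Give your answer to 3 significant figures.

4.00×10^3 K

T = b/λ_max = 2.898×10⁻³ / (724×10⁻⁹) = 4003 K.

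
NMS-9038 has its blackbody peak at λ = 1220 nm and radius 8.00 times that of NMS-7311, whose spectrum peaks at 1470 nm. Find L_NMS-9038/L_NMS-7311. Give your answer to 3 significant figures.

Wien's law gives T ∝ 1/λ_max, so T_NMS-9038/T_NMS-7311 = λ_NMS-7311/λ_NMS-9038 = 1470/1220 = 1.205.
Then L ∝ R²T⁴ gives L_NMS-9038/L_NMS-7311 = (8.00)² × (1.205)⁴ = 64.00 × 2.108 = 134.9.

135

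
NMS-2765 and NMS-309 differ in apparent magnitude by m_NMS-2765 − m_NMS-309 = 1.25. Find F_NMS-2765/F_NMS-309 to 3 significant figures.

0.316

F_NMS-2765/F_NMS-309 = 10^(−(m_NMS-2765 − m_NMS-309)/2.5) = 10^(-1.25/2.5) = 10^-0.500 = 0.3162.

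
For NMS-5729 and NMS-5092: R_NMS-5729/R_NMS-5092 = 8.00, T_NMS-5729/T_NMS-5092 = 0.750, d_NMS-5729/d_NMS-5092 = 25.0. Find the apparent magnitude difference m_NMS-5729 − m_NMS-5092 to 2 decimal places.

3.72

L_NMS-5729/L_NMS-5092 = (8.00)²(0.750)⁴ = 20.25.
F_NMS-5729/F_NMS-5092 = (L_NMS-5729/L_NMS-5092)/(d_NMS-5729/d_NMS-5092)² = 20.25/625.0 = 0.03240.
m_NMS-5729 − m_NMS-5092 = −2.5 log₁₀(0.03240) = 3.72.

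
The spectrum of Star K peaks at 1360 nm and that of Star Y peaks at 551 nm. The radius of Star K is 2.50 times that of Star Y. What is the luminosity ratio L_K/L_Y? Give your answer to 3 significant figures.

Wien's law gives T ∝ 1/λ_max, so T_K/T_Y = λ_Y/λ_K = 551/1360 = 0.4051.
Then L ∝ R²T⁴ gives L_K/L_Y = (2.50)² × (0.4051)⁴ = 6.250 × 0.02694 = 0.1684.

0.168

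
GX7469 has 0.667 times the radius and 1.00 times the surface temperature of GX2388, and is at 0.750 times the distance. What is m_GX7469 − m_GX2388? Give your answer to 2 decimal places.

0.25

L_GX7469/L_GX2388 = (0.667)²(1.00)⁴ = 0.4449.
F_GX7469/F_GX2388 = (L_GX7469/L_GX2388)/(d_GX7469/d_GX2388)² = 0.4449/0.5625 = 0.7909.
m_GX7469 − m_GX2388 = −2.5 log₁₀(0.7909) = 0.25.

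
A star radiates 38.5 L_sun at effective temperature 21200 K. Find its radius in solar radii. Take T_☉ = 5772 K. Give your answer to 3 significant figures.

0.460 solar radii

R/R_☉ = √(L/L_☉) / (T/T_☉)² = √(38.5) / (3.673)²
       = 6.205 / 13.49 = 0.4600.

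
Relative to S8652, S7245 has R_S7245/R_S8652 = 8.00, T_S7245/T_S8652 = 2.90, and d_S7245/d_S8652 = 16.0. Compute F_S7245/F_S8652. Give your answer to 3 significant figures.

17.7

L_S7245/L_S8652 = (R_S7245/R_S8652)²(T_S7245/T_S8652)⁴ = (8.00)² × (2.90)⁴ = 4527.
F_S7245/F_S8652 = (L_S7245/L_S8652)/(d_S7245/d_S8652)² = 4527 / (16.0)² = 17.68.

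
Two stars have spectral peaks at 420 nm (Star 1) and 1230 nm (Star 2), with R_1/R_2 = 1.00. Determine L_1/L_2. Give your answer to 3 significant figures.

Wien's law gives T ∝ 1/λ_max, so T_1/T_2 = λ_2/λ_1 = 1230/420 = 2.929.
Then L ∝ R²T⁴ gives L_1/L_2 = (1.00)² × (2.929)⁴ = 1.000 × 73.56 = 73.56.

73.6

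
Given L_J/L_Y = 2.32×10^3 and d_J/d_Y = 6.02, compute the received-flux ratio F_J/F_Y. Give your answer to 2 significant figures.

F = L/(4πd²), so F_J/F_Y = (L_J/L_Y) / (d_J/d_Y)²
= 2.32×10^3 / (6.02)² = 2.32×10^3 / 36.24 = 64.02.

64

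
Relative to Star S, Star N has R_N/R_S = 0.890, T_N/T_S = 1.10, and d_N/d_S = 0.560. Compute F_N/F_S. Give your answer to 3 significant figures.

L_N/L_S = (R_N/R_S)²(T_N/T_S)⁴ = (0.890)² × (1.10)⁴ = 1.160.
F_N/F_S = (L_N/L_S)/(d_N/d_S)² = 1.160 / (0.560)² = 3.698.

3.70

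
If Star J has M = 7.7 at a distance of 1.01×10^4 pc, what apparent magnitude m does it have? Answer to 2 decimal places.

m = M + 5 log₁₀(d/10 pc) = 7.7 + 5 log₁₀(1.01×10^4/10)
  = 7.7 + 5 × 3.004 = 7.7 + 15.02 = 22.72.

22.72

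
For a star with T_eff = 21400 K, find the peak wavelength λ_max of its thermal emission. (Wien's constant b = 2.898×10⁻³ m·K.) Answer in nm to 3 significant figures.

135 nm

λ_max = b/T = 2.898×10⁻³ / 21400 = 1.35×10^-7 m = 135.4 nm.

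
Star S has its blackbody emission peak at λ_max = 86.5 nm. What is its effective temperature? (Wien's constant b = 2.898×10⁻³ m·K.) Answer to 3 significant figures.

3.35×10^4 K

T = b/λ_max = 2.898×10⁻³ / (86.5×10⁻⁹) = 3.350×10^4 K.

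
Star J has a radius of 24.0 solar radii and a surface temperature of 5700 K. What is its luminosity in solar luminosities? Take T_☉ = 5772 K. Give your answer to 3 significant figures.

L/L_☉ = (R/R_☉)² (T/T_☉)⁴ = (24.0)² × (5700/5772)⁴
       = 576.0 × (0.9875)⁴ = 576.0 × 0.9510 = 547.8.

548 solar luminosities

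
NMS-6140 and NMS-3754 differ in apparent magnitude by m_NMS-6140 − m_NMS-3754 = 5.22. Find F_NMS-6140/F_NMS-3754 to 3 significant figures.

F_NMS-6140/F_NMS-3754 = 10^(−(m_NMS-6140 − m_NMS-3754)/2.5) = 10^(-5.22/2.5) = 10^-2.088 = 0.008166.

0.00817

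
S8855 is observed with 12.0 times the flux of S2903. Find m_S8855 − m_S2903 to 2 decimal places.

m_S8855 − m_S2903 = −2.5 log₁₀(F_S8855/F_S2903) = −2.5 log₁₀(12.0) = −2.5 × (1.079) = -2.698.

-2.70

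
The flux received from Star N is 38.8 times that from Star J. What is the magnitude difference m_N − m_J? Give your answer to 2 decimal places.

m_N − m_J = −2.5 log₁₀(F_N/F_J) = −2.5 log₁₀(38.8) = −2.5 × (1.589) = -3.972.

-3.97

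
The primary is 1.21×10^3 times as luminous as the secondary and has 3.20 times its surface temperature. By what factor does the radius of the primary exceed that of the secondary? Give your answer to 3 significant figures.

L ∝ R²T⁴ gives R ∝ √L / T², so
R_p/R_s = √(1.21×10^3) / (3.20)² = 34.79 / 10.24 = 3.397.

3.40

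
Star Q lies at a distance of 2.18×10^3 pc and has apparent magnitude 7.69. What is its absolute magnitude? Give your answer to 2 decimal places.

-4.00

M = m − 5 log₁₀(d/10 pc) = 7.69 − 5 log₁₀(2.18×10^3/10)
  = 7.69 − 5 × 2.338 = 7.69 − 11.69 = -4.00.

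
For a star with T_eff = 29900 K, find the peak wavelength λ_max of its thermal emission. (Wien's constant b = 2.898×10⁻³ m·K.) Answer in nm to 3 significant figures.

λ_max = b/T = 2.898×10⁻³ / 29900 = 9.69×10^-8 m = 96.92 nm.

96.9 nm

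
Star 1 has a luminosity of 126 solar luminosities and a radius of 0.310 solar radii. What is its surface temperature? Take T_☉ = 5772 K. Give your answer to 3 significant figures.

3.47×10^4 K

T/T_☉ = (L/L_☉)^(1/4) / (R/R_☉)^(1/2)
T = 5772 × (126)^(1/4) / √(0.310) = 5772 × 3.350 / 0.5568 = 3.473×10^4 K.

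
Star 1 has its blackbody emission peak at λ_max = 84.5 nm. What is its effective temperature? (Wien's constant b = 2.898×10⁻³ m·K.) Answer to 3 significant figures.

T = b/λ_max = 2.898×10⁻³ / (84.5×10⁻⁹) = 3.430×10^4 K.

3.43×10^4 K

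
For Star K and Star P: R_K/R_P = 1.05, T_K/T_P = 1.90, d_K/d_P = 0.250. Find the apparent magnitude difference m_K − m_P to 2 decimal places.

L_K/L_P = (1.05)²(1.90)⁴ = 14.37.
F_K/F_P = (L_K/L_P)/(d_K/d_P)² = 14.37/0.06250 = 229.9.
m_K − m_P = −2.5 log₁₀(229.9) = -5.90.

-5.90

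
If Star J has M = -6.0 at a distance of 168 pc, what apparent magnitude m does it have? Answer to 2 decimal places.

0.13

m = M + 5 log₁₀(d/10 pc) = -6.0 + 5 log₁₀(168/10)
  = -6.0 + 5 × 1.225 = -6.0 + 6.13 = 0.13.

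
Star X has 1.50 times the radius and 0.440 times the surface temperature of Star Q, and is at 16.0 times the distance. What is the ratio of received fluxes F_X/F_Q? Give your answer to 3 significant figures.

3.29×10^-4

L_X/L_Q = (R_X/R_Q)²(T_X/T_Q)⁴ = (1.50)² × (0.440)⁴ = 0.08433.
F_X/F_Q = (L_X/L_Q)/(d_X/d_Q)² = 0.08433 / (16.0)² = 3.294×10^-4.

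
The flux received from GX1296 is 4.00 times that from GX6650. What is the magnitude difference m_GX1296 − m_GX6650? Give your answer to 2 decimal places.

-1.51

m_GX1296 − m_GX6650 = −2.5 log₁₀(F_GX1296/F_GX6650) = −2.5 log₁₀(4.00) = −2.5 × (0.602) = -1.505.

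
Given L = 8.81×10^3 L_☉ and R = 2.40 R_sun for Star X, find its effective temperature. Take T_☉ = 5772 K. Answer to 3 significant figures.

T/T_☉ = (L/L_☉)^(1/4) / (R/R_☉)^(1/2)
T = 5772 × (8.81×10^3)^(1/4) / √(2.40) = 5772 × 9.688 / 1.549 = 3.610×10^4 K.

3.61×10^4 K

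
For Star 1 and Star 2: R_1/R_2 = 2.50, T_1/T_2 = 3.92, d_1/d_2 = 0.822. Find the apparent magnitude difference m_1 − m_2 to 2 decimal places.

L_1/L_2 = (2.50)²(3.92)⁴ = 1476.
F_1/F_2 = (L_1/L_2)/(d_1/d_2)² = 1476/0.6757 = 2184.
m_1 − m_2 = −2.5 log₁₀(2184) = -8.35.

-8.35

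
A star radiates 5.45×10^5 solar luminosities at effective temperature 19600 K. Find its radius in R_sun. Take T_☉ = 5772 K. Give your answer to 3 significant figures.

64.0 R_sun

R/R_☉ = √(L/L_☉) / (T/T_☉)² = √(5.45×10^5) / (3.396)²
       = 738.2 / 11.53 = 64.02.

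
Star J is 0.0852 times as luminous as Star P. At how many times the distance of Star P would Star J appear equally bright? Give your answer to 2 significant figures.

Equal flux requires L_J/d_J² = L_P/d_P², so d_J/d_P = √(L_J/L_P)
= √(0.0852) = 0.2919.

0.29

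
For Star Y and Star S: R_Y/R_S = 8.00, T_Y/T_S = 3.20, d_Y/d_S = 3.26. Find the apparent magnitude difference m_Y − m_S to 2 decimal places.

-7.00

L_Y/L_S = (8.00)²(3.20)⁴ = 6711.
F_Y/F_S = (L_Y/L_S)/(d_Y/d_S)² = 6711/10.63 = 631.5.
m_Y − m_S = −2.5 log₁₀(631.5) = -7.00.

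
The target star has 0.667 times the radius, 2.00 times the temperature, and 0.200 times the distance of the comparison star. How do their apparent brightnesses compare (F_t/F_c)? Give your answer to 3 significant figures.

178

L_t/L_c = (R_t/R_c)²(T_t/T_c)⁴ = (0.667)² × (2.00)⁴ = 7.118.
F_t/F_c = (L_t/L_c)/(d_t/d_c)² = 7.118 / (0.200)² = 178.0.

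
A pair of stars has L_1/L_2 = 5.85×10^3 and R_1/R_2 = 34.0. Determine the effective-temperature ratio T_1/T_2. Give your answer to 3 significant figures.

1.50

L ∝ R²T⁴ gives T ∝ (L/R²)^(1/4), so
T_1/T_2 = (5.85×10^3 / 34.0²)^(1/4) = (5.061)^(1/4) = 1.500.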